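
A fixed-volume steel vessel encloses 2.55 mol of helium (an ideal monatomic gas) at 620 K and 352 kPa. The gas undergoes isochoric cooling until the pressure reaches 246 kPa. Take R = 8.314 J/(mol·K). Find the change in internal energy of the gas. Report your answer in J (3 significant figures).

ΔU ≈ -5940 J

Constant volume ⇒ W = 0, so Q = ΔU = nCᵥΔT with Cᵥ = 3R/2 = 12.47 J/(mol·K).
At constant V, T₂/T₁ = P₂/P₁ ⇒ ΔT = T₁(P₂/P₁ − 1) = 620·(246/352 − 1) = -186.7 K.
ΔU = (2.55)(12.47)(-186.7) = -5937 J.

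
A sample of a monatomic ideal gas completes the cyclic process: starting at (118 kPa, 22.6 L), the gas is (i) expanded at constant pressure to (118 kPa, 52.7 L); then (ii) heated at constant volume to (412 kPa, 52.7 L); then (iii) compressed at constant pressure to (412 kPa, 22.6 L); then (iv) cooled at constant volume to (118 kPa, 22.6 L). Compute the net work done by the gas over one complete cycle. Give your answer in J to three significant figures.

Constant-volume legs do no work.
W(i) = (118)(52.7 − 22.6) = 3552 J; W(iii) = (412)(22.6 − 52.7) = -12401 J.
W_net = 3552 − 12401 = -8849 J (the counter-clockwise enclosed area).

W_net ≈ -8850 J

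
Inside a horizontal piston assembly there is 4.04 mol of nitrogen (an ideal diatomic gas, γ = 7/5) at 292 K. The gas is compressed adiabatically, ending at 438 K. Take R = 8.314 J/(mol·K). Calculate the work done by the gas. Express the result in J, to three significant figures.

W ≈ -12300 J

Adiabatic ⇒ Q = 0, so W_by = −ΔU = nCᵥ(T₁ − T₂).
Cᵥ = 5R/2 = 20.79 J/(mol·K).
W = (4.04)(20.79)(292 − 438) = -12260 J.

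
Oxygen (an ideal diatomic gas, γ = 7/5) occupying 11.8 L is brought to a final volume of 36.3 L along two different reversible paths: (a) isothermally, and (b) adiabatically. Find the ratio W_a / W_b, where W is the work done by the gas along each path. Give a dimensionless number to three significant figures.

W_a / W_b ≈ 1.24

Path (a) isothermal: W = P₁V₁ ln(V₂/V₁) → W_a/(P₁V₁) = 1.124.
Path (b) adiabatic: W = P₁V₁(1 − (V₁/V₂)^(γ−1))/(γ−1) → W_b/(P₁V₁) = 0.9051.
W_a / W_b = 1.124 / 0.9051 = 1.242.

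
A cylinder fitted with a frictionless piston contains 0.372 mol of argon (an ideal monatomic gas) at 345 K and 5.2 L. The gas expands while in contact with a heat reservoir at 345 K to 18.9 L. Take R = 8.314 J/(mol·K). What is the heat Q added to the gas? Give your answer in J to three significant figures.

Q ≈ 1380 J

Isothermal ⇒ ΔU = 0, so Q = W = nRT ln(V₂/V₁).
Q = (0.372)(8.314)(345) ln(18.9/5.2) = 1067 × 1.291 = 1377 J.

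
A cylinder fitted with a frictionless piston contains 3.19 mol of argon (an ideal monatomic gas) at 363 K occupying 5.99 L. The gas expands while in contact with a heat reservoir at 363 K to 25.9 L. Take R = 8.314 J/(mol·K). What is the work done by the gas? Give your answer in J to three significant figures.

W ≈ 14100 J

Isothermal: W = nRT ln(V₂/V₁).
W = (3.19)(8.314)(363) × ln(25.9/5.99)
  = 9627 × 1.464
W_by_gas = 14096 J.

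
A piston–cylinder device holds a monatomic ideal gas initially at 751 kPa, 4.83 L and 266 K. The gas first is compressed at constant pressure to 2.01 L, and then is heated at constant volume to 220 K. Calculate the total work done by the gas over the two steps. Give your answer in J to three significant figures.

Step 1 (isobaric): W = PΔV = (751 kPa)(2.01 − 4.83 L) = -2118 J.
Step 2 (isochoric): W = 0 (constant volume).
W_total = -2118 + 0 = -2118 J.

W_total ≈ -2120 J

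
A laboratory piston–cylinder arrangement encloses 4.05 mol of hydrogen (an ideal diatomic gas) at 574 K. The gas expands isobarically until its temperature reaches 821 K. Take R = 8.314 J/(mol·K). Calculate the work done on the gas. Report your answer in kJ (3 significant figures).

W ≈ -8.32 kJ

Isobaric: W = P ΔV = nR ΔT.
W = (4.05)(8.314)(821 − 574) = 8317 J.
Work on gas = −W_by = -8317 J.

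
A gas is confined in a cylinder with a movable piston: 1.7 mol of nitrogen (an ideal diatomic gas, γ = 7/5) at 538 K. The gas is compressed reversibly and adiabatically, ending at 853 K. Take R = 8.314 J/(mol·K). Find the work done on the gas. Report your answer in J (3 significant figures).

W ≈ 11100 J

Adiabatic ⇒ Q = 0, so W_by = −ΔU = nCᵥ(T₁ − T₂).
Cᵥ = 5R/2 = 20.79 J/(mol·K).
W = (1.7)(20.79)(538 − 853) = -11130 J.
Work on gas = −W_by = 11130 J.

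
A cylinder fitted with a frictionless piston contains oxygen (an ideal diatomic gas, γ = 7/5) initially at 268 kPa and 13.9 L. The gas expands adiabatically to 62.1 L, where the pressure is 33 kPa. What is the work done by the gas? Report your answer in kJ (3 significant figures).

Adiabatic: W = (P₁V₁ − P₂V₂)/(γ − 1) with γ = 7/5.
P₁V₁ = 3725 J, P₂V₂ = 2049 J.
W = (3725 − 2049) / 0.4 = 4190 J.

W ≈ 4.19 kJ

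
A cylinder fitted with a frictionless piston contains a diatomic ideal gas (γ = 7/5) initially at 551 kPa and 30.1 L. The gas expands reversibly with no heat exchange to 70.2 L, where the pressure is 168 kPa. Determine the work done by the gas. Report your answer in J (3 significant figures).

Adiabatic: W = (P₁V₁ − P₂V₂)/(γ − 1) with γ = 7/5.
P₁V₁ = 16585 J, P₂V₂ = 11794 J.
W = (16585 − 11794) / 0.4 = 11979 J.

W ≈ 12000 J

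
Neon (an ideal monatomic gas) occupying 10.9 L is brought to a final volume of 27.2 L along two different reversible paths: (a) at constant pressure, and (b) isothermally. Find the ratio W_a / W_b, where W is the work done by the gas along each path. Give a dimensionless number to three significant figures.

W_a / W_b ≈ 1.64

Path (a) isobaric: W = P₁(V₂ − V₁) → W_a/(P₁V₁) = 1.495.
Path (b) isothermal: W = P₁V₁ ln(V₂/V₁) → W_b/(P₁V₁) = 0.9145.
W_a / W_b = 1.495 / 0.9145 = 1.635.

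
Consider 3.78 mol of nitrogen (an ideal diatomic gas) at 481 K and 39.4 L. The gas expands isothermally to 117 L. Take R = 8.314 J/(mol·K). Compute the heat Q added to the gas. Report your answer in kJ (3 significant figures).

Q ≈ 16.5 kJ

Isothermal ⇒ ΔU = 0, so Q = W = nRT ln(V₂/V₁).
Q = (3.78)(8.314)(481) ln(117/39.4) = 15116 × 1.088 = 16453 J.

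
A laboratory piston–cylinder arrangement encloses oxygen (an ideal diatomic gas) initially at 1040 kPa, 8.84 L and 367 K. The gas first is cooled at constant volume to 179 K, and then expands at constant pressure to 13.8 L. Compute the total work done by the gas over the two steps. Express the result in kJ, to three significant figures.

W_total ≈ 2.52 kJ

Step 1 (isochoric): W = 0 (constant volume).
After step 1: P = 507.2 kPa (V unchanged).
Step 2 (isobaric): W = PΔV = (507.2 kPa)(13.8 − 8.84 L) = 2516 J.
W_total = 0 + 2516 = 2516 J.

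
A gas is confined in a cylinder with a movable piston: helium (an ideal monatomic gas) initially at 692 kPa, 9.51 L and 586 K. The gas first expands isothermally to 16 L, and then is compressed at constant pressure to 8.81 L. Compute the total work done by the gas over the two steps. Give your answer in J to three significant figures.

W_total ≈ 466 J

Step 1 (isothermal): W = P₁V₁ ln(V₂/V₁) = (6581) ln(16/9.51) = 3424 J.
After step 1: P = 411.3 kPa, V = 16 L, T = 586 K.
Step 2 (isobaric): W = PΔV = (411.3 kPa)(8.81 − 16 L) = -2957 J.
W_total = 3424 − 2957 = 466.4 J.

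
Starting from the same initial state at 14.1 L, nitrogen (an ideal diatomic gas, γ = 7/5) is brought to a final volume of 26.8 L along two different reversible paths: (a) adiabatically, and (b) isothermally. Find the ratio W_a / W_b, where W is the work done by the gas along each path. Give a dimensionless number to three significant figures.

W_a / W_b ≈ 0.882

Path (a) adiabatic: W = P₁V₁(1 − (V₁/V₂)^(γ−1))/(γ−1) → W_a/(P₁V₁) = 0.5664.
Path (b) isothermal: W = P₁V₁ ln(V₂/V₁) → W_b/(P₁V₁) = 0.6422.
W_a / W_b = 0.5664 / 0.6422 = 0.8819.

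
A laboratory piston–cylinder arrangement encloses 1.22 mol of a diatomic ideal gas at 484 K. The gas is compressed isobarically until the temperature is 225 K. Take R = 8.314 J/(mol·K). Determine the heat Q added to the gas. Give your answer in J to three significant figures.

Isobaric: W = nRΔT = (1.22)(8.314)(-259) = -2627 J.
ΔU = nCᵥΔT with Cᵥ = 5R/2: ΔU = (1.22)(20.79)(-259) = -6568 J.
Q = ΔU + W = -6568 − 2627 = -9195 J.

Q ≈ -9190 J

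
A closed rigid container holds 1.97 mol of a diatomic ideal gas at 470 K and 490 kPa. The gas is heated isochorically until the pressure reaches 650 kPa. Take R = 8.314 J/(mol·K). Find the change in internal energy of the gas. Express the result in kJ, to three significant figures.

Constant volume ⇒ W = 0, so Q = ΔU = nCᵥΔT with Cᵥ = 5R/2 = 20.79 J/(mol·K).
At constant V, T₂/T₁ = P₂/P₁ ⇒ ΔT = T₁(P₂/P₁ − 1) = 470·(650/490 − 1) = 153.5 K.
ΔU = (1.97)(20.79)(153.5) = 6284 J.

ΔU ≈ 6.28 kJ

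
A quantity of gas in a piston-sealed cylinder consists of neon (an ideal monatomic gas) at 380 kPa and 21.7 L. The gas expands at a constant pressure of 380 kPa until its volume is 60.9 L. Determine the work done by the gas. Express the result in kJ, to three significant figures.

Isobaric: W = P ΔV.
W = (380 kPa)(60.9 − 21.7 L) = (380)(39.2) = 14896 J.

W ≈ 14.9 kJ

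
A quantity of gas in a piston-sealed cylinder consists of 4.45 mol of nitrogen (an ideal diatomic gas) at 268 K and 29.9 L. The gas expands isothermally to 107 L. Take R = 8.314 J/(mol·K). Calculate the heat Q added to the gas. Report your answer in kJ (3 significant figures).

Q ≈ 12.6 kJ

Isothermal ⇒ ΔU = 0, so Q = W = nRT ln(V₂/V₁).
Q = (4.45)(8.314)(268) ln(107/29.9) = 9915 × 1.275 = 12642 J.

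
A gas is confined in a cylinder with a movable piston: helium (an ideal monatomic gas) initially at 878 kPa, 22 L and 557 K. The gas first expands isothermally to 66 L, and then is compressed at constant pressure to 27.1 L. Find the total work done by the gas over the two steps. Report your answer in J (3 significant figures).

W_total ≈ 9840 J

Step 1 (isothermal): W = P₁V₁ ln(V₂/V₁) = (19316) ln(66/22) = 21221 J.
After step 1: P = 292.7 kPa, V = 66 L, T = 557 K.
Step 2 (isobaric): W = PΔV = (292.7 kPa)(27.1 − 66 L) = -11385 J.
W_total = 21221 − 11385 = 9836 J.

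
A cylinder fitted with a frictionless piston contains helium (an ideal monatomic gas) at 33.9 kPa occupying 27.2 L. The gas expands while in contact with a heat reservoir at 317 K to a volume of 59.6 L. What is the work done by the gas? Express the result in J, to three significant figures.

Isothermal: W = nRT ln(V₂/V₁) = P₁V₁ ln(V₂/V₁).
P₁V₁ = (33.9 kPa)(27.2 L) = 922.1 J.
W = 922.1 × ln(59.6/27.2) = 922.1 × 0.7844
W_by_gas = 723.3 J.

W ≈ 723 J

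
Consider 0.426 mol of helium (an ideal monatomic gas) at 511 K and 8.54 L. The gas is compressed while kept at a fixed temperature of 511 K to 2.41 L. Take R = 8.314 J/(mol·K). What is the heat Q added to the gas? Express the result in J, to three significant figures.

Isothermal ⇒ ΔU = 0, so Q = W = nRT ln(V₂/V₁).
Q = (0.426)(8.314)(511) ln(2.41/8.54) = 1810 × -1.265 = -2290 J.

Q ≈ -2290 J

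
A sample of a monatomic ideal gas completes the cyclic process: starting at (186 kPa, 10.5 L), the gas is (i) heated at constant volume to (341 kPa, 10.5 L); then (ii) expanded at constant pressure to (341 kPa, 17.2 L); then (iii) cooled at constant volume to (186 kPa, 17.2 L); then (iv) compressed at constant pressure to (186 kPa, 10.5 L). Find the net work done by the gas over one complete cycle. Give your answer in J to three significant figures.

W_net ≈ 1040 J

Constant-volume legs do no work.
W(ii) = (341)(17.2 − 10.5) = 2285 J; W(iv) = (186)(10.5 − 17.2) = -1246 J.
W_net = 2285 − 1246 = 1038 J (the clockwise enclosed area).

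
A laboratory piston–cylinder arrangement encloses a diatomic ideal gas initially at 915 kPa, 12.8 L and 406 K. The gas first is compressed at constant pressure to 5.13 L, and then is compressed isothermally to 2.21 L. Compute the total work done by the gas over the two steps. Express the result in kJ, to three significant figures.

Step 1 (isobaric): W = PΔV = (915 kPa)(5.13 − 12.8 L) = -7018 J.
After step 1: P = 915 kPa, V = 5.13 L, T = 162.7 K.
Step 2 (isothermal): W = P₁V₁ ln(V₂/V₁) = (4694) ln(2.21/5.13) = -3953 J.
W_total = -7018 − 3953 = -10971 J.

W_total ≈ -11.0 kJ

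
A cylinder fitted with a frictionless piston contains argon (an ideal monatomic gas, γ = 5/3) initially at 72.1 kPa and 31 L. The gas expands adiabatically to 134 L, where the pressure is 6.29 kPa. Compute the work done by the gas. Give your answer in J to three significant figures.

Adiabatic: W = (P₁V₁ − P₂V₂)/(γ − 1) with γ = 5/3.
P₁V₁ = 2235 J, P₂V₂ = 842.9 J.
W = (2235 − 842.9) / 0.6667 = 2088 J.

W ≈ 2090 J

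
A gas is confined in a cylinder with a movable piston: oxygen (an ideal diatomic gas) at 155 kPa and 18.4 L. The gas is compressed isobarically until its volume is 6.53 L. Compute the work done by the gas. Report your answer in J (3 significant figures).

Isobaric: W = P ΔV.
W = (155 kPa)(6.53 − 18.4 L) = (155)(-11.87) = -1840 J.

W ≈ -1840 J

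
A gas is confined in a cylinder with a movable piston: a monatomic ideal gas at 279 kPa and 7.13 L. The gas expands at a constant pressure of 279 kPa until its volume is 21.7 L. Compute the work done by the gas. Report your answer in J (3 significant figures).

Isobaric: W = P ΔV.
W = (279 kPa)(21.7 − 7.13 L) = (279)(14.57) = 4065 J.

W ≈ 4070 J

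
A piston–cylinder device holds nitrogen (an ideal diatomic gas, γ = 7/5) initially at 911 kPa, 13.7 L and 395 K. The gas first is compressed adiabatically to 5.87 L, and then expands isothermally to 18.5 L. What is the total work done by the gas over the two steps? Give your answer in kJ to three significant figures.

Step 1 (adiabatic): W = (P₁V₁ − P₂V₂)/(γ−1) = (12481 − 17517)/0.4 = -12592 J.
After step 1: P = 2984 kPa, V = 5.87 L, T = 554.4 K.
Step 2 (isothermal): W = P₁V₁ ln(V₂/V₁) = (17517) ln(18.5/5.87) = 20109 J.
W_total = -12592 + 20109 = 7517 J.

W_total ≈ 7.52 kJ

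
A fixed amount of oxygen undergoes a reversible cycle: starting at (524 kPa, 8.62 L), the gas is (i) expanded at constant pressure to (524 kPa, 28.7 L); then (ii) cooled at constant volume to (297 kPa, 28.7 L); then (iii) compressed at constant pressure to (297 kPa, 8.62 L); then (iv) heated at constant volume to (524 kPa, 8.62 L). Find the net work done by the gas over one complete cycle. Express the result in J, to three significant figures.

Constant-volume legs do no work.
W(i) = (524)(28.7 − 8.62) = 10522 J; W(iii) = (297)(8.62 − 28.7) = -5964 J.
W_net = 10522 − 5964 = 4558 J (the clockwise enclosed area).

W_net ≈ 4560 J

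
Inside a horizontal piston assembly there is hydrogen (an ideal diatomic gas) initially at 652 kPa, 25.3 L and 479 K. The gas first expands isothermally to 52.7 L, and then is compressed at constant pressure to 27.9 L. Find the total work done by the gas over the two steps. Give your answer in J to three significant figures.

Step 1 (isothermal): W = P₁V₁ ln(V₂/V₁) = (16496) ln(52.7/25.3) = 12105 J.
After step 1: P = 313 kPa, V = 52.7 L, T = 479 K.
Step 2 (isobaric): W = PΔV = (313 kPa)(27.9 − 52.7 L) = -7763 J.
W_total = 12105 − 7763 = 4342 J.

W_total ≈ 4340 J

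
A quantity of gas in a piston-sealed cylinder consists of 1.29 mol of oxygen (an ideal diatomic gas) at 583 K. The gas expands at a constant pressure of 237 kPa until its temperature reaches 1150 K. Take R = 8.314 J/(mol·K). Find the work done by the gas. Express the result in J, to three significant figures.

W ≈ 6080 J

Isobaric: W = P ΔV = nR ΔT.
W = (1.29)(8.314)(1150 − 583) = 6081 J.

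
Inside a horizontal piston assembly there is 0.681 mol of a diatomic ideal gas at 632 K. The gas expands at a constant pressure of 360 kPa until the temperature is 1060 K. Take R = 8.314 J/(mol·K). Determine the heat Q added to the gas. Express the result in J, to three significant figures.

Q ≈ 8480 J

Isobaric: W = nRΔT = (0.681)(8.314)(428) = 2423 J.
ΔU = nCᵥΔT with Cᵥ = 5R/2: ΔU = (0.681)(20.79)(428) = 6058 J.
Q = ΔU + W = 6058 + 2423 = 8481 J.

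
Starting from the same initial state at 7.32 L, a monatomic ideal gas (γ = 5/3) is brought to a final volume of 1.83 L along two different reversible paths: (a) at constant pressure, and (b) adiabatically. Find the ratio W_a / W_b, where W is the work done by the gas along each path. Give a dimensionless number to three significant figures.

Path (a) isobaric: W = P₁(V₂ − V₁) → W_a/(P₁V₁) = -0.75.
Path (b) adiabatic: W = P₁V₁(1 − (V₁/V₂)^(γ−1))/(γ−1) → W_b/(P₁V₁) = -2.28.
W_a / W_b = -0.75 / -2.28 = 0.329.

W_a / W_b ≈ 0.329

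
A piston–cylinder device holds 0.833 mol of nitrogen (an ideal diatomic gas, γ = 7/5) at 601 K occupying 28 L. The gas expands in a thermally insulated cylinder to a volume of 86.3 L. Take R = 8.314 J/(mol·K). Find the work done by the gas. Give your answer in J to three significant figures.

W ≈ 3770 J

Adiabatic: TV^(γ−1) = const with γ = 7/5.
T₂ = T₁ (V₁/V₂)^(γ−1) = 601 × (28/86.3)^0.4 = 601 × 0.6375 = 383.1 K.
W_by = nCᵥ(T₁ − T₂) = (0.833)(20.79)(601 − 383.1) = 3772 J.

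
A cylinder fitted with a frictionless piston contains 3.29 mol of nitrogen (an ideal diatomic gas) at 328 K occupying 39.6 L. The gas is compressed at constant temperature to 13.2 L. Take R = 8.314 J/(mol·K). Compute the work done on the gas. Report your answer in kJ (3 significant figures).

Isothermal: W = nRT ln(V₂/V₁).
W = (3.29)(8.314)(328) × ln(13.2/39.6)
  = 8972 × -1.099
W_by_gas = -9857 J; work on gas = −W_by = 9857 J.

W ≈ 9.86 kJ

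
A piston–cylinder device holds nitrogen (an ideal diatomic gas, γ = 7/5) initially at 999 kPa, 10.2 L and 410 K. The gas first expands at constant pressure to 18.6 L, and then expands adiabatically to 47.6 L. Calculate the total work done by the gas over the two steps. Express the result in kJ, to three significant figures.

W_total ≈ 22.9 kJ

Step 1 (isobaric): W = PΔV = (999 kPa)(18.6 − 10.2 L) = 8392 J.
After step 1: P = 999 kPa, V = 18.6 L, T = 747.6 K.
Step 2 (adiabatic): W = (P₁V₁ − P₂V₂)/(γ−1) = (18581 − 12760)/0.4 = 14554 J.
W_total = 8392 + 14554 = 22946 J.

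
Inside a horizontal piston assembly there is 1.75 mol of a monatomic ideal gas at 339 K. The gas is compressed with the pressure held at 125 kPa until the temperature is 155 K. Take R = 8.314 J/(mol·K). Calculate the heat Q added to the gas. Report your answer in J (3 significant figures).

Q ≈ -6690 J

Isobaric: W = nRΔT = (1.75)(8.314)(-184) = -2677 J.
ΔU = nCᵥΔT with Cᵥ = 3R/2: ΔU = (1.75)(12.47)(-184) = -4016 J.
Q = ΔU + W = -4016 − 2677 = -6693 J.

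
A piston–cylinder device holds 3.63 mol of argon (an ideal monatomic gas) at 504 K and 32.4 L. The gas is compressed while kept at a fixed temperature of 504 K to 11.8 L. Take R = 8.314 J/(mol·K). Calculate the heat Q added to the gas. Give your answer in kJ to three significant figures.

Q ≈ -15.4 kJ

Isothermal ⇒ ΔU = 0, so Q = W = nRT ln(V₂/V₁).
Q = (3.63)(8.314)(504) ln(11.8/32.4) = 15211 × -1.01 = -15364 J.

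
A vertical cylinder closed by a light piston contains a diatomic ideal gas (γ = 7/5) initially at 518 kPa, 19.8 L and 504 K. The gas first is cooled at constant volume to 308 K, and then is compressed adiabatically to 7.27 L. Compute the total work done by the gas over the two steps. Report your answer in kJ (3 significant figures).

Step 1 (isochoric): W = 0 (constant volume).
After step 1: P = 316.6 kPa (V unchanged).
Step 2 (adiabatic): W = (P₁V₁ − P₂V₂)/(γ−1) = (6268 − 9358)/0.4 = -7725 J.
W_total = 0 − 7725 = -7725 J.

W_total ≈ -7.72 kJ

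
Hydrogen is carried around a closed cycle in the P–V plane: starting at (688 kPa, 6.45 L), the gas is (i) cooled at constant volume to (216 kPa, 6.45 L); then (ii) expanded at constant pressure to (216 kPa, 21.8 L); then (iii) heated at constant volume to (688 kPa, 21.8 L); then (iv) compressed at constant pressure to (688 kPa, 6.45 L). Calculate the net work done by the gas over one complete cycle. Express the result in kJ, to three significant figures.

W_net ≈ -7.25 kJ

Constant-volume legs do no work.
W(ii) = (216)(21.8 − 6.45) = 3316 J; W(iv) = (688)(6.45 − 21.8) = -10561 J.
W_net = 3316 − 10561 = -7245 J (the counter-clockwise enclosed area).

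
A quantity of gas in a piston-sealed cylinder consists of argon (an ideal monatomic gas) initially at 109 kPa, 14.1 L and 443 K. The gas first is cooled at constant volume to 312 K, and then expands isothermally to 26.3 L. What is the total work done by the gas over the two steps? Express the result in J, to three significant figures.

W_total ≈ 675 J

Step 1 (isochoric): W = 0 (constant volume).
After step 1: P = 76.77 kPa (V unchanged).
Step 2 (isothermal): W = P₁V₁ ln(V₂/V₁) = (1082) ln(26.3/14.1) = 674.8 J.
W_total = 0 + 674.8 = 674.8 J.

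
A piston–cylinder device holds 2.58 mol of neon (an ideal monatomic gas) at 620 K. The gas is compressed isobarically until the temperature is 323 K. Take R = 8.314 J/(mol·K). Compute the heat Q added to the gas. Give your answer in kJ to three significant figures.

Isobaric: W = nRΔT = (2.58)(8.314)(-297) = -6371 J.
ΔU = nCᵥΔT with Cᵥ = 3R/2: ΔU = (2.58)(12.47)(-297) = -9556 J.
Q = ΔU + W = -9556 − 6371 = -15927 J.

Q ≈ -15.9 kJ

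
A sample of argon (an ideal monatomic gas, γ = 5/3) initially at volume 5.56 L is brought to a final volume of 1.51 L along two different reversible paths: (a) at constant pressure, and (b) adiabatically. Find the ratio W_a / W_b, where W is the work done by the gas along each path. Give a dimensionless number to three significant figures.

W_a / W_b ≈ 0.351

Path (a) isobaric: W = P₁(V₂ − V₁) → W_a/(P₁V₁) = -0.7284.
Path (b) adiabatic: W = P₁V₁(1 − (V₁/V₂)^(γ−1))/(γ−1) → W_b/(P₁V₁) = -2.077.
W_a / W_b = -0.7284 / -2.077 = 0.3507.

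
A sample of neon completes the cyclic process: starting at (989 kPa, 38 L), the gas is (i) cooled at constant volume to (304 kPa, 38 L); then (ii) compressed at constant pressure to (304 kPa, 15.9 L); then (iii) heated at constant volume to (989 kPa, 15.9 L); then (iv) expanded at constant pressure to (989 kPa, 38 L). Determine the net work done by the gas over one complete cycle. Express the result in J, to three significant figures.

W_net ≈ 15100 J

Constant-volume legs do no work.
W(ii) = (304)(15.9 − 38) = -6718 J; W(iv) = (989)(38 − 15.9) = 21857 J.
W_net = -6718 + 21857 = 15138 J (the clockwise enclosed area).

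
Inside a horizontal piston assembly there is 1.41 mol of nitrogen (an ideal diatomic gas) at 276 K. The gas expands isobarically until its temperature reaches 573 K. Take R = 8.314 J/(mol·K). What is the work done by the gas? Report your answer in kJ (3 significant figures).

W ≈ 3.48 kJ

Isobaric: W = P ΔV = nR ΔT.
W = (1.41)(8.314)(573 − 276) = 3482 J.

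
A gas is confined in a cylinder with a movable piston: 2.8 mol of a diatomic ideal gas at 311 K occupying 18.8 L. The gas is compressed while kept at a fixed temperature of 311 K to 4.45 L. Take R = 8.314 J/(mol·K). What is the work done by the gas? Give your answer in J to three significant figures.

W ≈ -10400 J

Isothermal: W = nRT ln(V₂/V₁).
W = (2.8)(8.314)(311) × ln(4.45/18.8)
  = 7240 × -1.441
W_by_gas = -10432 J.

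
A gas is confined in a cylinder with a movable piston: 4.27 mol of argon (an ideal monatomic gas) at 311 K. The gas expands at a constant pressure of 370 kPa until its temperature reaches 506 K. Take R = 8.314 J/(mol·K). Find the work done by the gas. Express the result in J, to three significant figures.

W ≈ 6920 J

Isobaric: W = P ΔV = nR ΔT.
W = (4.27)(8.314)(506 − 311) = 6923 J.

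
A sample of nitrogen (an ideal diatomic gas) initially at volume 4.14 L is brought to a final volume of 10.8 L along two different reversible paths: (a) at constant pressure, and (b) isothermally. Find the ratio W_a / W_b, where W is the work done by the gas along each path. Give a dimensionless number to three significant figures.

Path (a) isobaric: W = P₁(V₂ − V₁) → W_a/(P₁V₁) = 1.609.
Path (b) isothermal: W = P₁V₁ ln(V₂/V₁) → W_b/(P₁V₁) = 0.9589.
W_a / W_b = 1.609 / 0.9589 = 1.678.

W_a / W_b ≈ 1.68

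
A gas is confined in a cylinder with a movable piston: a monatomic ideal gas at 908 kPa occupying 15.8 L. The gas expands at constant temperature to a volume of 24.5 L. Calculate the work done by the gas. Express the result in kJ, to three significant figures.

W ≈ 6.29 kJ

Isothermal: W = nRT ln(V₂/V₁) = P₁V₁ ln(V₂/V₁).
P₁V₁ = (908 kPa)(15.8 L) = 14346 J.
W = 14346 × ln(24.5/15.8) = 14346 × 0.4387
W_by_gas = 6293 J.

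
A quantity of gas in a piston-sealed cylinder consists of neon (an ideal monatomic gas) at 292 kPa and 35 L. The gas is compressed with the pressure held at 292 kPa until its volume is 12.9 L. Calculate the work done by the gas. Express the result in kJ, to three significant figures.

Isobaric: W = P ΔV.
W = (292 kPa)(12.9 − 35 L) = (292)(-22.1) = -6453 J.

W ≈ -6.45 kJ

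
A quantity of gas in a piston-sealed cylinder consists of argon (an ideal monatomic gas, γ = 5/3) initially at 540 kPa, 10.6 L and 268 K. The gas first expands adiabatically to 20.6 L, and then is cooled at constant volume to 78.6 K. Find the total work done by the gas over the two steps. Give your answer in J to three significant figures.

W_total ≈ 3070 J

Step 1 (adiabatic): W = (P₁V₁ − P₂V₂)/(γ−1) = (5724 − 3676)/0.667 = 3073 J.
Step 2 (isochoric): W = 0 (constant volume).
W_total = 3073 + 0 = 3073 J.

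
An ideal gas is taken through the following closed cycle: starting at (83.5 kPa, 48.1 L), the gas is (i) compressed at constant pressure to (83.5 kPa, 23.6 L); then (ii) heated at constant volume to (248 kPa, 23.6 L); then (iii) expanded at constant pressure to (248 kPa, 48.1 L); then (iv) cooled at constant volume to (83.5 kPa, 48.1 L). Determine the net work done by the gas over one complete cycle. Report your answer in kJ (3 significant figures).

Constant-volume legs do no work.
W(i) = (83.5)(23.6 − 48.1) = -2046 J; W(iii) = (248)(48.1 − 23.6) = 6076 J.
W_net = -2046 + 6076 = 4030 J (the clockwise enclosed area).

W_net ≈ 4.03 kJ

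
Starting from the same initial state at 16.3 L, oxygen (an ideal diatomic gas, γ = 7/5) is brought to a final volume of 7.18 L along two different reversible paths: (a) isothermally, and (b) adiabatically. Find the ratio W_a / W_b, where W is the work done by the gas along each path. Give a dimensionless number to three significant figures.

W_a / W_b ≈ 0.845

Path (a) isothermal: W = P₁V₁ ln(V₂/V₁) → W_a/(P₁V₁) = -0.8199.
Path (b) adiabatic: W = P₁V₁(1 − (V₁/V₂)^(γ−1))/(γ−1) → W_b/(P₁V₁) = -0.9703.
W_a / W_b = -0.8199 / -0.9703 = 0.845.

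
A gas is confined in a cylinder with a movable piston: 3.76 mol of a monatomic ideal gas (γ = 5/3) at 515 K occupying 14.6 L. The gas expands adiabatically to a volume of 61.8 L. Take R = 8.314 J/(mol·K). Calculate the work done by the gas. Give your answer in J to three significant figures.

W ≈ 14900 J

Adiabatic: TV^(γ−1) = const with γ = 5/3.
T₂ = T₁ (V₁/V₂)^(γ−1) = 515 × (14.6/61.8)^0.667 = 515 × 0.3822 = 196.8 K.
W_by = nCᵥ(T₁ − T₂) = (3.76)(12.47)(515 − 196.8) = 14920 J.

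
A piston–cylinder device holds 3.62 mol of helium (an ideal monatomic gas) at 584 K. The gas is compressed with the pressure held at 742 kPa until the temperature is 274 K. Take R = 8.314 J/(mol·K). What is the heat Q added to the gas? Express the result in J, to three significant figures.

Q ≈ -23300 J

Isobaric: W = nRΔT = (3.62)(8.314)(-310) = -9330 J.
ΔU = nCᵥΔT with Cᵥ = 3R/2: ΔU = (3.62)(12.47)(-310) = -13995 J.
Q = ΔU + W = -13995 − 9330 = -23325 J.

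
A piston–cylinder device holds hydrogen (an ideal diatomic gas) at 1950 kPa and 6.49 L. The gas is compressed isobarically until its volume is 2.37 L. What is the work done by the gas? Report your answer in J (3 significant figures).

Isobaric: W = P ΔV.
W = (1950 kPa)(2.37 − 6.49 L) = (1950)(-4.12) = -8034 J.

W ≈ -8030 J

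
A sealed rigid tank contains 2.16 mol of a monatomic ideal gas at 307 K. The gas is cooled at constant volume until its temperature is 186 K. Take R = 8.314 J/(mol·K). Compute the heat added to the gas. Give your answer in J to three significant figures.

Q ≈ -3260 J

Constant volume ⇒ W = 0, so Q = ΔU = nCᵥΔT with Cᵥ = 3R/2 = 12.47 J/(mol·K).
ΔU = (2.16)(12.47)(186 − 307) = -3259 J.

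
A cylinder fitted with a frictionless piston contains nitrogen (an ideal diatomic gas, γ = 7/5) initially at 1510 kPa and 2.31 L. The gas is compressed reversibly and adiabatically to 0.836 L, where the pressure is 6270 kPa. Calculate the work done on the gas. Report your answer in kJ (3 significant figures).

W ≈ 4.38 kJ

Adiabatic: W = (P₁V₁ − P₂V₂)/(γ − 1) with γ = 7/5.
P₁V₁ = 3488 J, P₂V₂ = 5242 J.
W = (3488 − 5242) / 0.4 = -4384 J.
Work on gas = −W_by = 4384 J.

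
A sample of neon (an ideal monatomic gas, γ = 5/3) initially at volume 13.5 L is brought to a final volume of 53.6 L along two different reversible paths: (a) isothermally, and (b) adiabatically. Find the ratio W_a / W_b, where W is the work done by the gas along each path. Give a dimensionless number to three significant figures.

W_a / W_b ≈ 1.53

Path (a) isothermal: W = P₁V₁ ln(V₂/V₁) → W_a/(P₁V₁) = 1.379.
Path (b) adiabatic: W = P₁V₁(1 − (V₁/V₂)^(γ−1))/(γ−1) → W_b/(P₁V₁) = 0.9018.
W_a / W_b = 1.379 / 0.9018 = 1.529.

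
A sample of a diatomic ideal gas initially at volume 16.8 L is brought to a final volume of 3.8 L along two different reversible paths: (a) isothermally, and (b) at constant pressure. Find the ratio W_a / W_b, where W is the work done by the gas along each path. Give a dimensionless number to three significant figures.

Path (a) isothermal: W = P₁V₁ ln(V₂/V₁) → W_a/(P₁V₁) = -1.486.
Path (b) isobaric: W = P₁(V₂ − V₁) → W_b/(P₁V₁) = -0.7738.
W_a / W_b = -1.486 / -0.7738 = 1.921.

W_a / W_b ≈ 1.92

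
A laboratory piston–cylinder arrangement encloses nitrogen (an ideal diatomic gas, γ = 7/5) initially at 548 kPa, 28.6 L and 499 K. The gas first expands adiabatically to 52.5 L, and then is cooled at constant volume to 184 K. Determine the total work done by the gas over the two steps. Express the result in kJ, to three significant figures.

Step 1 (adiabatic): W = (P₁V₁ − P₂V₂)/(γ−1) = (15673 − 12292)/0.4 = 8452 J.
Step 2 (isochoric): W = 0 (constant volume).
W_total = 8452 + 0 = 8452 J.

W_total ≈ 8.45 kJ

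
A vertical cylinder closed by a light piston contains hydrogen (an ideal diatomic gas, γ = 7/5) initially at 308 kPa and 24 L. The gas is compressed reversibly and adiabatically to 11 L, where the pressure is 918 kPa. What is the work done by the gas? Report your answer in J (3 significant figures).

Adiabatic: W = (P₁V₁ − P₂V₂)/(γ − 1) with γ = 7/5.
P₁V₁ = 7392 J, P₂V₂ = 10098 J.
W = (7392 − 10098) / 0.4 = -6765 J.

W ≈ -6770 J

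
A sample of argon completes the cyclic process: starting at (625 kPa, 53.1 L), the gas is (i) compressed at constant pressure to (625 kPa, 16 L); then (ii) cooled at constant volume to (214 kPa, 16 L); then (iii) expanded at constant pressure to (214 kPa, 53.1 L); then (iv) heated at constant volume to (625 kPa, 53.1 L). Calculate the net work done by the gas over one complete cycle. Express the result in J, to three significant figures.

Constant-volume legs do no work.
W(i) = (625)(16 − 53.1) = -23188 J; W(iii) = (214)(53.1 − 16) = 7939 J.
W_net = -23188 + 7939 = -15248 J (the counter-clockwise enclosed area).

W_net ≈ -15200 J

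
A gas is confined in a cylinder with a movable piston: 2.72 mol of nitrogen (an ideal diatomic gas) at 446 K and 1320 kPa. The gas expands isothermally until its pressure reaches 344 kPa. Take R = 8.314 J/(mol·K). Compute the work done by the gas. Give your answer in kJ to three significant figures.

Isothermal process: W = nRT ln(V₂/V₁) = nRT ln(P₁/P₂).
W = (2.72)(8.314)(446) × ln(1320/344)
  = 10086 × ln(3.837) = 10086 × 1.345
W_by_gas = 13563 J.

W ≈ 13.6 kJ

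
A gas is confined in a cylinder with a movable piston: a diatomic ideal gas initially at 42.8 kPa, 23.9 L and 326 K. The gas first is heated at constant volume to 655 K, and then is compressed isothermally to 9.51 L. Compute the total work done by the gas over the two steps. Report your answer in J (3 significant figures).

W_total ≈ -1890 J

Step 1 (isochoric): W = 0 (constant volume).
After step 1: P = 85.99 kPa (V unchanged).
Step 2 (isothermal): W = P₁V₁ ln(V₂/V₁) = (2055) ln(9.51/23.9) = -1894 J.
W_total = 0 − 1894 = -1894 J.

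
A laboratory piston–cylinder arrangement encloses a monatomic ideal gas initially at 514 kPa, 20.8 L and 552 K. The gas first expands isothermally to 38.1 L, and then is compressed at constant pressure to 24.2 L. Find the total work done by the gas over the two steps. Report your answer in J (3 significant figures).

Step 1 (isothermal): W = P₁V₁ ln(V₂/V₁) = (10691) ln(38.1/20.8) = 6471 J.
After step 1: P = 280.6 kPa, V = 38.1 L, T = 552 K.
Step 2 (isobaric): W = PΔV = (280.6 kPa)(24.2 − 38.1 L) = -3900 J.
W_total = 6471 − 3900 = 2571 J.

W_total ≈ 2570 J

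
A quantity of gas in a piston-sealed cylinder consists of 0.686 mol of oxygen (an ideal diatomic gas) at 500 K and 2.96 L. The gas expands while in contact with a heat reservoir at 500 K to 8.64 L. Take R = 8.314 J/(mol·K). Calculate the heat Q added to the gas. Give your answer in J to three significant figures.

Q ≈ 3050 J

Isothermal ⇒ ΔU = 0, so Q = W = nRT ln(V₂/V₁).
Q = (0.686)(8.314)(500) ln(8.64/2.96) = 2852 × 1.071 = 3055 J.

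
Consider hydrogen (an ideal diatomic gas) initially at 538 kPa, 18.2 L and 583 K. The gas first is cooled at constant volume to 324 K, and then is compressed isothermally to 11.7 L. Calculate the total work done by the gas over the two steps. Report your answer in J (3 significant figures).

W_total ≈ -2400 J

Step 1 (isochoric): W = 0 (constant volume).
After step 1: P = 299 kPa (V unchanged).
Step 2 (isothermal): W = P₁V₁ ln(V₂/V₁) = (5442) ln(11.7/18.2) = -2404 J.
W_total = 0 − 2404 = -2404 J.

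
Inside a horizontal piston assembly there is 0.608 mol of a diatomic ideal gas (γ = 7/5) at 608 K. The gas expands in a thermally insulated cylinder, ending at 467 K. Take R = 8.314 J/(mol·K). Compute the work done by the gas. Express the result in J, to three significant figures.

Adiabatic ⇒ Q = 0, so W_by = −ΔU = nCᵥ(T₁ − T₂).
Cᵥ = 5R/2 = 20.79 J/(mol·K).
W = (0.608)(20.79)(608 − 467) = 1782 J.

W ≈ 1780 J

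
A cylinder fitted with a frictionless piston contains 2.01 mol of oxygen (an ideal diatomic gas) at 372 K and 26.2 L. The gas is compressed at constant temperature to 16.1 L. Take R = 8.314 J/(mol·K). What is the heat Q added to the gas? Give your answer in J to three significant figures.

Isothermal ⇒ ΔU = 0, so Q = W = nRT ln(V₂/V₁).
Q = (2.01)(8.314)(372) ln(16.1/26.2) = 6217 × -0.4869 = -3027 J.

Q ≈ -3030 J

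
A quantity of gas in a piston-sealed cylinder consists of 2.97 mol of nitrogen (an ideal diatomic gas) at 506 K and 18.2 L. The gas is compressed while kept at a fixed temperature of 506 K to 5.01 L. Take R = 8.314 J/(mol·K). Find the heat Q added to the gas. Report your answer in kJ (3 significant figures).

Isothermal ⇒ ΔU = 0, so Q = W = nRT ln(V₂/V₁).
Q = (2.97)(8.314)(506) ln(5.01/18.2) = 12494 × -1.29 = -16118 J.

Q ≈ -16.1 kJ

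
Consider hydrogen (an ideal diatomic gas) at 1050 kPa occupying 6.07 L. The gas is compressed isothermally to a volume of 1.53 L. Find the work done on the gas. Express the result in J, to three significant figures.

Isothermal: W = nRT ln(V₂/V₁) = P₁V₁ ln(V₂/V₁).
P₁V₁ = (1050 kPa)(6.07 L) = 6374 J.
W = 6374 × ln(1.53/6.07) = 6374 × -1.378
W_by_gas = -8783 J; work on gas = −W_by = 8783 J.

W ≈ 8780 J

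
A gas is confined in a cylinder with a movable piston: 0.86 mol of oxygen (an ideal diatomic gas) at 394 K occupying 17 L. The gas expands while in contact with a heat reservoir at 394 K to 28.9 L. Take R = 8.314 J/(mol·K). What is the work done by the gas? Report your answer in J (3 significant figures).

Isothermal: W = nRT ln(V₂/V₁).
W = (0.86)(8.314)(394) × ln(28.9/17)
  = 2817 × 0.5306
W_by_gas = 1495 J.

W ≈ 1490 J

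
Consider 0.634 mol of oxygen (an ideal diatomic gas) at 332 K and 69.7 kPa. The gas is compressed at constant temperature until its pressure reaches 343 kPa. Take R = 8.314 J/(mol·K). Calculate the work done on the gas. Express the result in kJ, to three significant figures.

Isothermal process: W = nRT ln(V₂/V₁) = nRT ln(P₁/P₂).
W = (0.634)(8.314)(332) × ln(69.7/343)
  = 1750 × ln(0.2032) = 1750 × -1.594
W_by_gas = -2789 J; work on gas = −W_by = 2789 J.

W ≈ 2.79 kJ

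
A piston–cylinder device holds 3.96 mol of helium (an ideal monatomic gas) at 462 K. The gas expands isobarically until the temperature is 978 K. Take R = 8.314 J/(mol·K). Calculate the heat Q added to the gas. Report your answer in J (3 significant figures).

Isobaric: W = nRΔT = (3.96)(8.314)(516) = 16988 J.
ΔU = nCᵥΔT with Cᵥ = 3R/2: ΔU = (3.96)(12.47)(516) = 25483 J.
Q = ΔU + W = 25483 + 16988 = 42471 J.

Q ≈ 42500 J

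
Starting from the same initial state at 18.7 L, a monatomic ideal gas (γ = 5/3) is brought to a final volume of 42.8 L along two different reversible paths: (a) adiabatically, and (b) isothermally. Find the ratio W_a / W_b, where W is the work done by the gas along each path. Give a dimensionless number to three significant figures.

W_a / W_b ≈ 0.768

Path (a) adiabatic: W = P₁V₁(1 − (V₁/V₂)^(γ−1))/(γ−1) → W_a/(P₁V₁) = 0.6363.
Path (b) isothermal: W = P₁V₁ ln(V₂/V₁) → W_b/(P₁V₁) = 0.828.
W_a / W_b = 0.6363 / 0.828 = 0.7685.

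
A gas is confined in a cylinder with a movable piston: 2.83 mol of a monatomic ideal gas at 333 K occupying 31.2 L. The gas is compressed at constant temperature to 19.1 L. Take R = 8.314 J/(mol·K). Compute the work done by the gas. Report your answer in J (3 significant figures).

W ≈ -3840 J

Isothermal: W = nRT ln(V₂/V₁).
W = (2.83)(8.314)(333) × ln(19.1/31.2)
  = 7835 × -0.4907
W_by_gas = -3845 J.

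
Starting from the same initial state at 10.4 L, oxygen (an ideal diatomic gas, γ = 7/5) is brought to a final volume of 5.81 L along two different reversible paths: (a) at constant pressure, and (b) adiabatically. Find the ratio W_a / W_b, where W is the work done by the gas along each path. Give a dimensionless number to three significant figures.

Path (a) isobaric: W = P₁(V₂ − V₁) → W_a/(P₁V₁) = -0.4413.
Path (b) adiabatic: W = P₁V₁(1 − (V₁/V₂)^(γ−1))/(γ−1) → W_b/(P₁V₁) = -0.6556.
W_a / W_b = -0.4413 / -0.6556 = 0.6732.

W_a / W_b ≈ 0.673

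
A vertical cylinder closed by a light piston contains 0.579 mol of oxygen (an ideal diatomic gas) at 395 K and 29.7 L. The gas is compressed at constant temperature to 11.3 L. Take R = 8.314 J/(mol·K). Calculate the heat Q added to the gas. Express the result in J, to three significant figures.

Q ≈ -1840 J

Isothermal ⇒ ΔU = 0, so Q = W = nRT ln(V₂/V₁).
Q = (0.579)(8.314)(395) ln(11.3/29.7) = 1901 × -0.9663 = -1837 J.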